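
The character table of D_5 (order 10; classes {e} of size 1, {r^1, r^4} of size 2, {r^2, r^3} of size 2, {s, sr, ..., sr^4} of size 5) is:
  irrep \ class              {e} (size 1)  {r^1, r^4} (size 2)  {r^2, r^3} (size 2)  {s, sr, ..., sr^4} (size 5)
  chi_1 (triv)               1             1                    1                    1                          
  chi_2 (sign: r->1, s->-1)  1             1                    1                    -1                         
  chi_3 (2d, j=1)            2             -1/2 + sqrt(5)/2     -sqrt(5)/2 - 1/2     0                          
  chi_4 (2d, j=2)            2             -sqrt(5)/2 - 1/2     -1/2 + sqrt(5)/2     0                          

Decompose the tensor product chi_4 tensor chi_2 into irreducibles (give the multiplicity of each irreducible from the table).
chi_4 tensor chi_2 = chi_4 (all other irreducibles have multiplicity 0).

Explanation: The character of a tensor product is the pointwise product (chi_4 * chi_2)(C) = chi_4(C) * chi_2(C):
  {e}: (2)*(1), {r^1, r^4}: (-sqrt(5)/2 - 1/2)*(1), {r^2, r^3}: (-1/2 + sqrt(5)/2)*(1), {s, sr, ..., sr^4}: (0)*(-1)
so (chi_4 * chi_2) takes values
  {e} -> 2, {r^1, r^4} -> -sqrt(5)/2 - 1/2, {r^2, r^3} -> -1/2 + sqrt(5)/2, {s, sr, ..., sr^4} -> 0.
Now take the inner product of this character with each irreducible chi from the table, <chi_4*chi_2, chi> = (1/10) sum_C |C| (chi_4*chi_2)(C) conj(chi(C)):
  <chi_4*chi_2, chi_1> = (1/10)[1*(2)*conj(1) + 2*(-sqrt(5)/2 - 1/2)*conj(1) + 2*(-1/2 + sqrt(5)/2)*conj(1) + 5*(0)*conj(1)]
      = (1/10)[(2) + (-sqrt(5) - 1) + (-1 + sqrt(5)) + (0)] = 0/10 = 0
  <chi_4*chi_2, chi_2> = (1/10)[1*(2)*conj(1) + 2*(-sqrt(5)/2 - 1/2)*conj(1) + 2*(-1/2 + sqrt(5)/2)*conj(1) + 5*(0)*conj(-1)]
      = (1/10)[(2) + (-sqrt(5) - 1) + (-1 + sqrt(5)) + (0)] = 0/10 = 0
  <chi_4*chi_2, chi_3> = (1/10)[1*(2)*conj(2) + 2*(-sqrt(5)/2 - 1/2)*conj(-1/2 + sqrt(5)/2) + 2*(-1/2 + sqrt(5)/2)*conj(-sqrt(5)/2 - 1/2) + 5*(0)*conj(0)]
      = (1/10)[(4) + (-2) + (-2) + (0)] = 0/10 = 0
  <chi_4*chi_2, chi_4> = (1/10)[1*(2)*conj(2) + 2*(-sqrt(5)/2 - 1/2)*conj(-sqrt(5)/2 - 1/2) + 2*(-1/2 + sqrt(5)/2)*conj(-1/2 + sqrt(5)/2) + 5*(0)*conj(0)]
      = (1/10)[(4) + (sqrt(5) + 3) + (3 - sqrt(5)) + (0)] = 10/10 = 1
Hence the multiplicities are chi_4: 1. Dimension check: dim(chi_4)*dim(chi_2) = 2*1 = 2 and sum (mult * dim) = 1*2 = 2.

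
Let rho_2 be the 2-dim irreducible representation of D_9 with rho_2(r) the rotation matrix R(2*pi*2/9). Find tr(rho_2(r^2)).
chi_{rho_2}(r^2) = 2*cos(2*pi*2*2/9) = -2*cos(pi/9)

Reasoning: rho_2(r^2) is rotation by angle 2*pi*2*2/9, whose trace is 2*cos(2*pi*2*2/9) = -2*cos(pi/9).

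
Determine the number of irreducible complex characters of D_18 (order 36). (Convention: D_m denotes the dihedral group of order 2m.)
12

The number of irreducible complex representations of a finite group equals its number of conjugacy classes. D_18 has 12 conjugacy classes (n/2 + 3 for n even), so D_18 (order 36) has exactly 12 irreducible complex representations.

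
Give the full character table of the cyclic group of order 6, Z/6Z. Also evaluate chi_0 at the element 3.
Character table of Z/6Z (irreps indexed chi_0,...,chi_5 with chi_k(m) = zeta_6^(k*m), zeta_6 = exp(2*pi*i/6)):
  irrep \ class  {0} (size 1)  {1} (size 1)    {2} (size 1)    {3} (size 1)  {4} (size 1)    {5} (size 1)  
  chi_0          1             1               1               1             1               1             
  chi_1          1             exp(I*pi/3)     exp(2*I*pi/3)   -1            exp(-2*I*pi/3)  exp(-I*pi/3)  
  chi_2          1             exp(2*I*pi/3)   exp(-2*I*pi/3)  1             exp(2*I*pi/3)   exp(-2*I*pi/3)
  chi_3          1             -1              1               -1            1               -1            
  chi_4          1             exp(-2*I*pi/3)  exp(2*I*pi/3)   1             exp(-2*I*pi/3)  exp(2*I*pi/3) 
  chi_5          1             exp(-I*pi/3)    exp(-2*I*pi/3)  -1            exp(2*I*pi/3)   exp(I*pi/3)   

Spot check: chi_0(3) = zeta_6^(0*3) = zeta_6^0 = 1.

Reasoning: Z/6Z is abelian, so all 6 irreducible complex representations are 1-dimensional. They are given by chi_k(m) = zeta_6^(k*m) for k = 0,...,5. Row orthogonality: sum_m chi_k(m) conj(chi_l(m)) = 6 * [k = l].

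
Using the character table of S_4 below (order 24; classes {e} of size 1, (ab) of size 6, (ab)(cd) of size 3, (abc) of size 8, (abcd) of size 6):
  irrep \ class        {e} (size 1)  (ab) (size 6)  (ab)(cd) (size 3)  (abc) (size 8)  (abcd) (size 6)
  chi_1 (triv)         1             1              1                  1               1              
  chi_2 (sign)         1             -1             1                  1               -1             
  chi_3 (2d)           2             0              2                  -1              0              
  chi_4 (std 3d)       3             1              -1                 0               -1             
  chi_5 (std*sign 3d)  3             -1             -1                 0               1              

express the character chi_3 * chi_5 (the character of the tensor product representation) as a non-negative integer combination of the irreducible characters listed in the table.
chi_3 tensor chi_5 = chi_4 + chi_5 (all other irreducibles have multiplicity 0).

Explanation: The character of a tensor product is the pointwise product (chi_3 * chi_5)(C) = chi_3(C) * chi_5(C):
  {e}: (2)*(3), (ab): (0)*(-1), (ab)(cd): (2)*(-1), (abc): (-1)*(0), (abcd): (0)*(1)
so (chi_3 * chi_5) takes values
  {e} -> 6, (ab) -> 0, (ab)(cd) -> -2, (abc) -> 0, (abcd) -> 0.
Now take the inner product of this character with each irreducible chi from the table, <chi_3*chi_5, chi> = (1/24) sum_C |C| (chi_3*chi_5)(C) conj(chi(C)):
  <chi_3*chi_5, chi_1> = (1/24)[1*(6)*conj(1) + 6*(0)*conj(1) + 3*(-2)*conj(1) + 8*(0)*conj(1) + 6*(0)*conj(1)]
      = (1/24)[(6) + (0) + (-6) + (0) + (0)] = 0/24 = 0
  <chi_3*chi_5, chi_2> = (1/24)[1*(6)*conj(1) + 6*(0)*conj(-1) + 3*(-2)*conj(1) + 8*(0)*conj(1) + 6*(0)*conj(-1)]
      = (1/24)[(6) + (0) + (-6) + (0) + (0)] = 0/24 = 0
  <chi_3*chi_5, chi_3> = (1/24)[1*(6)*conj(2) + 6*(0)*conj(0) + 3*(-2)*conj(2) + 8*(0)*conj(-1) + 6*(0)*conj(0)]
      = (1/24)[(12) + (0) + (-12) + (0) + (0)] = 0/24 = 0
  <chi_3*chi_5, chi_4> = (1/24)[1*(6)*conj(3) + 6*(0)*conj(1) + 3*(-2)*conj(-1) + 8*(0)*conj(0) + 6*(0)*conj(-1)]
      = (1/24)[(18) + (0) + (6) + (0) + (0)] = 24/24 = 1
  <chi_3*chi_5, chi_5> = (1/24)[1*(6)*conj(3) + 6*(0)*conj(-1) + 3*(-2)*conj(-1) + 8*(0)*conj(0) + 6*(0)*conj(1)]
      = (1/24)[(18) + (0) + (6) + (0) + (0)] = 24/24 = 1
Hence the multiplicities are chi_4: 1, chi_5: 1. Dimension check: dim(chi_3)*dim(chi_5) = 2*3 = 6 and sum (mult * dim) = 1*3 + 1*3 = 6.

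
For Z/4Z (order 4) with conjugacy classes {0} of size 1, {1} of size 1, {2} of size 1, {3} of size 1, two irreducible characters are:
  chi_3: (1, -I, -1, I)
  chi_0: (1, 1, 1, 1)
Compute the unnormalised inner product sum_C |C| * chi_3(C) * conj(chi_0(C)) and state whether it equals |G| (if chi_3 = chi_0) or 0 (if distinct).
Sum = 0; so <chi_3, chi_0> = 0 (distinct irreducibles are orthogonal).

Argument: Compute term by term over conjugacy classes (|C| * chi_3(C) * conj(chi_0(C))):
  1*(1)*conj(1) + 1*(-I)*conj(1) + 1*(-1)*conj(1) + 1*(I)*conj(1)
  = (1) + (-I) + (-1) + (I)
  = 0.
(Exp terms are combined using exp(i*s)*conj(exp(i*t)) = exp(i*(s-t)), and sums of them are collapsed using the identity that for every m > 1 the m distinct m-th roots of unity sum to 0, e.g. 1 + exp(2*I*pi/3) + exp(-2*I*pi/3) = 0.)
Dividing by |G| = 4 gives 0/4 = 0, matching the row-orthogonality relation <chi_3, chi_0> = [chi_3 = chi_0].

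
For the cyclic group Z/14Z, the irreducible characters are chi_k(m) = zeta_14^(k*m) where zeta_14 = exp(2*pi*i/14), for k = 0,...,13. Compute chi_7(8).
chi_7(8) = zeta_14^56 = 1

Explanation: chi_7(8) = zeta_14^(7*8) = zeta_14^56. Since zeta_14^14 = 1, this equals zeta_14^0 = exp(2*pi*i*0/14) = 1.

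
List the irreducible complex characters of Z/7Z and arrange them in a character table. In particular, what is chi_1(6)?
Character table of Z/7Z (irreps indexed chi_0,...,chi_6 with chi_k(m) = zeta_7^(k*m), zeta_7 = exp(2*pi*i/7)):
  irrep \ class  {0} (size 1)  {1} (size 1)    {2} (size 1)    {3} (size 1)    {4} (size 1)    {5} (size 1)    {6} (size 1)  
  chi_0          1             1               1               1               1               1               1             
  chi_1          1             exp(2*I*pi/7)   exp(4*I*pi/7)   exp(6*I*pi/7)   exp(-6*I*pi/7)  exp(-4*I*pi/7)  exp(-2*I*pi/7)
  chi_2          1             exp(4*I*pi/7)   exp(-6*I*pi/7)  exp(-2*I*pi/7)  exp(2*I*pi/7)   exp(6*I*pi/7)   exp(-4*I*pi/7)
  chi_3          1             exp(6*I*pi/7)   exp(-2*I*pi/7)  exp(4*I*pi/7)   exp(-4*I*pi/7)  exp(2*I*pi/7)   exp(-6*I*pi/7)
  chi_4          1             exp(-6*I*pi/7)  exp(2*I*pi/7)   exp(-4*I*pi/7)  exp(4*I*pi/7)   exp(-2*I*pi/7)  exp(6*I*pi/7) 
  chi_5          1             exp(-4*I*pi/7)  exp(6*I*pi/7)   exp(2*I*pi/7)   exp(-2*I*pi/7)  exp(-6*I*pi/7)  exp(4*I*pi/7) 
  chi_6          1             exp(-2*I*pi/7)  exp(-4*I*pi/7)  exp(-6*I*pi/7)  exp(6*I*pi/7)   exp(4*I*pi/7)   exp(2*I*pi/7) 

Spot check: chi_1(6) = zeta_7^(1*6) = zeta_7^6 = exp(-2*I*pi/7).

Details: Z/7Z is abelian, so all 7 irreducible complex representations are 1-dimensional. They are given by chi_k(m) = zeta_7^(k*m) for k = 0,...,6. Row orthogonality: sum_m chi_k(m) conj(chi_l(m)) = 7 * [k = l].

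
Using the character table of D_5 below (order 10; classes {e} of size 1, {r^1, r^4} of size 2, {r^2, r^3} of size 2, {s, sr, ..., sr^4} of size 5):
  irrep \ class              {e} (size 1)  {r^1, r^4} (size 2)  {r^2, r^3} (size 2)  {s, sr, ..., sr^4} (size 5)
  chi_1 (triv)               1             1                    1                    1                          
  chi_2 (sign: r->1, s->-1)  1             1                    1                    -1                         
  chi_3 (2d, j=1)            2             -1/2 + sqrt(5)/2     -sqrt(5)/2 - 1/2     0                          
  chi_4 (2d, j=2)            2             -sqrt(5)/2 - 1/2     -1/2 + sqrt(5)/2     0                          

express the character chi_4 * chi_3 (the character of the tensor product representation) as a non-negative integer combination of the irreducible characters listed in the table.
chi_4 tensor chi_3 = chi_3 + chi_4 (all other irreducibles have multiplicity 0).

Justification: The character of a tensor product is the pointwise product (chi_4 * chi_3)(C) = chi_4(C) * chi_3(C):
  {e}: (2)*(2), {r^1, r^4}: (-sqrt(5)/2 - 1/2)*(-1/2 + sqrt(5)/2), {r^2, r^3}: (-1/2 + sqrt(5)/2)*(-sqrt(5)/2 - 1/2), {s, sr, ..., sr^4}: (0)*(0)
so (chi_4 * chi_3) takes values
  {e} -> 4, {r^1, r^4} -> -1, {r^2, r^3} -> -1, {s, sr, ..., sr^4} -> 0.
Now take the inner product of this character with each irreducible chi from the table, <chi_4*chi_3, chi> = (1/10) sum_C |C| (chi_4*chi_3)(C) conj(chi(C)):
  <chi_4*chi_3, chi_1> = (1/10)[1*(4)*conj(1) + 2*(-1)*conj(1) + 2*(-1)*conj(1) + 5*(0)*conj(1)]
      = (1/10)[(4) + (-2) + (-2) + (0)] = 0/10 = 0
  <chi_4*chi_3, chi_2> = (1/10)[1*(4)*conj(1) + 2*(-1)*conj(1) + 2*(-1)*conj(1) + 5*(0)*conj(-1)]
      = (1/10)[(4) + (-2) + (-2) + (0)] = 0/10 = 0
  <chi_4*chi_3, chi_3> = (1/10)[1*(4)*conj(2) + 2*(-1)*conj(-1/2 + sqrt(5)/2) + 2*(-1)*conj(-sqrt(5)/2 - 1/2) + 5*(0)*conj(0)]
      = (1/10)[(8) + (1 - sqrt(5)) + (1 + sqrt(5)) + (0)] = 10/10 = 1
  <chi_4*chi_3, chi_4> = (1/10)[1*(4)*conj(2) + 2*(-1)*conj(-sqrt(5)/2 - 1/2) + 2*(-1)*conj(-1/2 + sqrt(5)/2) + 5*(0)*conj(0)]
      = (1/10)[(8) + (1 + sqrt(5)) + (1 - sqrt(5)) + (0)] = 10/10 = 1
Hence the multiplicities are chi_3: 1, chi_4: 1. Dimension check: dim(chi_4)*dim(chi_3) = 2*2 = 4 and sum (mult * dim) = 1*2 + 1*2 = 4.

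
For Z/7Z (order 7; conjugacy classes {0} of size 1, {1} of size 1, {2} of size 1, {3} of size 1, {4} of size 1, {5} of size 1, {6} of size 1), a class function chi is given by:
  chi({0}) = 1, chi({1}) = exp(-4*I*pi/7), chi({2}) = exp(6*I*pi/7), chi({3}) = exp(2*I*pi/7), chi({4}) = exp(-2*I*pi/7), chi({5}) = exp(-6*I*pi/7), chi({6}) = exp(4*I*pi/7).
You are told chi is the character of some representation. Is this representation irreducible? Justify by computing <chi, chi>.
Irreducible: <chi, chi> = 1.

Proof sketch: <chi, chi> = (1/|G|) sum_C |C| * |chi(C)|^2 = (1/7)[1*|1|^2 + 1*|exp(-4*I*pi/7)|^2 + 1*|exp(6*I*pi/7)|^2 + 1*|exp(2*I*pi/7)|^2 + 1*|exp(-2*I*pi/7)|^2 + 1*|exp(-6*I*pi/7)|^2 + 1*|exp(4*I*pi/7)|^2]
  = (1/7)[(1) + (1) + (1) + (1) + (1) + (1) + (1)] = 7/7 = 1.
(Exp terms are combined using exp(i*s)*conj(exp(i*t)) = exp(i*(s-t)), and sums of them are collapsed using the identity that for every m > 1 the m distinct m-th roots of unity sum to 0, e.g. 1 + exp(2*I*pi/3) + exp(-2*I*pi/3) = 0.)
A character is irreducible iff <chi, chi> = 1, so this representation is irreducible.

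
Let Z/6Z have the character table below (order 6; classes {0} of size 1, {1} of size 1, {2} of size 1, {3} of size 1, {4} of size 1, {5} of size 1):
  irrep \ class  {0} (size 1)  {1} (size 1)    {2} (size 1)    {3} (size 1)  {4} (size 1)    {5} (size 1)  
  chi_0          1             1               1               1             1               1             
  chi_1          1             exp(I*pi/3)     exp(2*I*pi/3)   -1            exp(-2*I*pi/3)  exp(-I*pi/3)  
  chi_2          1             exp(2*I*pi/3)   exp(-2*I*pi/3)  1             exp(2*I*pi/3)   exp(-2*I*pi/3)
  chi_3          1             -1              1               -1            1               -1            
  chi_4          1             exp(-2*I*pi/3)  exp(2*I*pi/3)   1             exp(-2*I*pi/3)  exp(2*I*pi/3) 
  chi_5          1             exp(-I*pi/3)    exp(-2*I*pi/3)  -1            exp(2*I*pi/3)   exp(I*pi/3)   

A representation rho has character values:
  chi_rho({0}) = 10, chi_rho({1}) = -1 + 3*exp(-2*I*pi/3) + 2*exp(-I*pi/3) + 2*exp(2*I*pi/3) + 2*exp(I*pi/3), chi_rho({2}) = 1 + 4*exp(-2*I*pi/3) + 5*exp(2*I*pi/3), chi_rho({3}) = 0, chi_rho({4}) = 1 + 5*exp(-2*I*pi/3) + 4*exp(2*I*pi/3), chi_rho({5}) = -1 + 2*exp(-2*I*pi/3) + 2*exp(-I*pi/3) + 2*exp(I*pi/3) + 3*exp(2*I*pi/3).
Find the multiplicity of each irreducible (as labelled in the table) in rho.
Multiplicities: chi_0: 0, chi_1: 2, chi_2: 2, chi_3: 1, chi_4: 3, chi_5: 2.

Solution. Use <chi_rho, chi> = (1/|G|) sum_C |C| * chi_rho(C) * conj(chi(C)) with |G| = 6 for each irreducible chi in the table:
  <chi_rho, chi_0> = (1/6)[1*(10)*conj(1) + 1*(-1 + 3*exp(-2*I*pi/3) + 2*exp(-I*pi/3) + 2*exp(2*I*pi/3) + 2*exp(I*pi/3))*conj(1) + 1*(1 + 4*exp(-2*I*pi/3) + 5*exp(2*I*pi/3))*conj(1) + 1*(0)*conj(1) + 1*(1 + 5*exp(-2*I*pi/3) + 4*exp(2*I*pi/3))*conj(1) + 1*(-1 + 2*exp(-2*I*pi/3) + 2*exp(-I*pi/3) + 2*exp(I*pi/3) + 3*exp(2*I*pi/3))*conj(1)]
      = (1/6)[(10) + (-1 + 3*exp(-2*I*pi/3) + 2*exp(-I*pi/3) + 2*exp(2*I*pi/3) + 2*exp(I*pi/3)) + (1 + 4*exp(-2*I*pi/3) + 5*exp(2*I*pi/3)) + (0) + (1 + 5*exp(-2*I*pi/3) + 4*exp(2*I*pi/3)) + (-1 + 2*exp(-2*I*pi/3) + 2*exp(-I*pi/3) + 2*exp(I*pi/3) + 3*exp(2*I*pi/3))] = 0/6 = 0
  <chi_rho, chi_1> = (1/6)[1*(10)*conj(1) + 1*(-1 + 3*exp(-2*I*pi/3) + 2*exp(-I*pi/3) + 2*exp(2*I*pi/3) + 2*exp(I*pi/3))*conj(exp(I*pi/3)) + 1*(1 + 4*exp(-2*I*pi/3) + 5*exp(2*I*pi/3))*conj(exp(2*I*pi/3)) + 1*(0)*conj(-1) + 1*(1 + 5*exp(-2*I*pi/3) + 4*exp(2*I*pi/3))*conj(exp(-2*I*pi/3)) + 1*(-1 + 2*exp(-2*I*pi/3) + 2*exp(-I*pi/3) + 2*exp(I*pi/3) + 3*exp(2*I*pi/3))*conj(exp(-I*pi/3))]
      = (1/6)[(10) + (-1 + 2*exp(-2*I*pi/3) - exp(-I*pi/3) + 2*exp(I*pi/3)) + (5 + exp(-2*I*pi/3) + 4*exp(2*I*pi/3)) + (0) + (5 + 4*exp(-2*I*pi/3) + exp(2*I*pi/3)) + (-1 + 2*exp(-I*pi/3) - exp(I*pi/3) + 2*exp(2*I*pi/3))] = 12/6 = 2
  <chi_rho, chi_2> = (1/6)[1*(10)*conj(1) + 1*(-1 + 3*exp(-2*I*pi/3) + 2*exp(-I*pi/3) + 2*exp(2*I*pi/3) + 2*exp(I*pi/3))*conj(exp(2*I*pi/3)) + 1*(1 + 4*exp(-2*I*pi/3) + 5*exp(2*I*pi/3))*conj(exp(-2*I*pi/3)) + 1*(0)*conj(1) + 1*(1 + 5*exp(-2*I*pi/3) + 4*exp(2*I*pi/3))*conj(exp(2*I*pi/3)) + 1*(-1 + 2*exp(-2*I*pi/3) + 2*exp(-I*pi/3) + 2*exp(I*pi/3) + 3*exp(2*I*pi/3))*conj(exp(-2*I*pi/3))]
      = (1/6)[(10) + (2*exp(-I*pi/3) - exp(-2*I*pi/3) + 3*exp(2*I*pi/3)) + (4 + 5*exp(-2*I*pi/3) + exp(2*I*pi/3)) + (0) + (4 + exp(-2*I*pi/3) + 5*exp(2*I*pi/3)) + (3*exp(-2*I*pi/3) - exp(2*I*pi/3) + 2*exp(I*pi/3))] = 12/6 = 2
  <chi_rho, chi_3> = (1/6)[1*(10)*conj(1) + 1*(-1 + 3*exp(-2*I*pi/3) + 2*exp(-I*pi/3) + 2*exp(2*I*pi/3) + 2*exp(I*pi/3))*conj(-1) + 1*(1 + 4*exp(-2*I*pi/3) + 5*exp(2*I*pi/3))*conj(1) + 1*(0)*conj(-1) + 1*(1 + 5*exp(-2*I*pi/3) + 4*exp(2*I*pi/3))*conj(1) + 1*(-1 + 2*exp(-2*I*pi/3) + 2*exp(-I*pi/3) + 2*exp(I*pi/3) + 3*exp(2*I*pi/3))*conj(-1)]
      = (1/6)[(10) + (1 - 2*exp(I*pi/3) - 2*exp(2*I*pi/3) - 2*exp(-I*pi/3) - 3*exp(-2*I*pi/3)) + (1 + 4*exp(-2*I*pi/3) + 5*exp(2*I*pi/3)) + (0) + (1 + 5*exp(-2*I*pi/3) + 4*exp(2*I*pi/3)) + (1 - 3*exp(2*I*pi/3) - 2*exp(I*pi/3) - 2*exp(-I*pi/3) - 2*exp(-2*I*pi/3))] = 6/6 = 1
  <chi_rho, chi_4> = (1/6)[1*(10)*conj(1) + 1*(-1 + 3*exp(-2*I*pi/3) + 2*exp(-I*pi/3) + 2*exp(2*I*pi/3) + 2*exp(I*pi/3))*conj(exp(-2*I*pi/3)) + 1*(1 + 4*exp(-2*I*pi/3) + 5*exp(2*I*pi/3))*conj(exp(2*I*pi/3)) + 1*(0)*conj(1) + 1*(1 + 5*exp(-2*I*pi/3) + 4*exp(2*I*pi/3))*conj(exp(-2*I*pi/3)) + 1*(-1 + 2*exp(-2*I*pi/3) + 2*exp(-I*pi/3) + 2*exp(I*pi/3) + 3*exp(2*I*pi/3))*conj(exp(2*I*pi/3))]
      = (1/6)[(10) + (1 + 2*exp(-2*I*pi/3) - exp(2*I*pi/3) + 2*exp(I*pi/3)) + (5 + exp(-2*I*pi/3) + 4*exp(2*I*pi/3)) + (0) + (5 + 4*exp(-2*I*pi/3) + exp(2*I*pi/3)) + (1 + 2*exp(-I*pi/3) - exp(-2*I*pi/3) + 2*exp(2*I*pi/3))] = 18/6 = 3
  <chi_rho, chi_5> = (1/6)[1*(10)*conj(1) + 1*(-1 + 3*exp(-2*I*pi/3) + 2*exp(-I*pi/3) + 2*exp(2*I*pi/3) + 2*exp(I*pi/3))*conj(exp(-I*pi/3)) + 1*(1 + 4*exp(-2*I*pi/3) + 5*exp(2*I*pi/3))*conj(exp(-2*I*pi/3)) + 1*(0)*conj(-1) + 1*(1 + 5*exp(-2*I*pi/3) + 4*exp(2*I*pi/3))*conj(exp(2*I*pi/3)) + 1*(-1 + 2*exp(-2*I*pi/3) + 2*exp(-I*pi/3) + 2*exp(I*pi/3) + 3*exp(2*I*pi/3))*conj(exp(I*pi/3))]
      = (1/6)[(10) + (3*exp(-I*pi/3) - exp(I*pi/3) + 2*exp(2*I*pi/3)) + (4 + 5*exp(-2*I*pi/3) + exp(2*I*pi/3)) + (0) + (4 + exp(-2*I*pi/3) + 5*exp(2*I*pi/3)) + (2*exp(-2*I*pi/3) - exp(-I*pi/3) + 3*exp(I*pi/3))] = 12/6 = 2
(Exp terms are combined using exp(i*s)*conj(exp(i*t)) = exp(i*(s-t)), and sums of them are collapsed using the identity that for every m > 1 the m distinct m-th roots of unity sum to 0, e.g. 1 + exp(2*I*pi/3) + exp(-2*I*pi/3) = 0.)
Dimension check: dim(rho) = sum (mult * dim) = 0*1 + 2*1 + 2*1 + 1*1 + 3*1 + 2*1 = 10 = chi_rho(e) = 10.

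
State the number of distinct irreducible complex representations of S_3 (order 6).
3

Why: The number of irreducible complex representations of a finite group equals its number of conjugacy classes. Conjugacy classes in S_3 correspond to cycle types, i.e. partitions of 3; there are p(3) = 3 of them, so S_3 (order 6) has exactly 3 irreducible complex representations.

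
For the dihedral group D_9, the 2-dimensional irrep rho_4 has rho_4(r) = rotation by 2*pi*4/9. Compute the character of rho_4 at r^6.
chi_{rho_4}(r^6) = 2*cos(2*pi*4*6/9) = -1

Solution. rho_4(r^6) is rotation by angle 2*pi*4*6/9, whose trace is 2*cos(2*pi*4*6/9) = -1.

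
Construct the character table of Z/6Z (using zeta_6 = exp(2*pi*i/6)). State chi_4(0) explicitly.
Character table of Z/6Z (irreps indexed chi_0,...,chi_5 with chi_k(m) = zeta_6^(k*m), zeta_6 = exp(2*pi*i/6)):
  irrep \ class  {0} (size 1)  {1} (size 1)    {2} (size 1)    {3} (size 1)  {4} (size 1)    {5} (size 1)  
  chi_0          1             1               1               1             1               1             
  chi_1          1             exp(I*pi/3)     exp(2*I*pi/3)   -1            exp(-2*I*pi/3)  exp(-I*pi/3)  
  chi_2          1             exp(2*I*pi/3)   exp(-2*I*pi/3)  1             exp(2*I*pi/3)   exp(-2*I*pi/3)
  chi_3          1             -1              1               -1            1               -1            
  chi_4          1             exp(-2*I*pi/3)  exp(2*I*pi/3)   1             exp(-2*I*pi/3)  exp(2*I*pi/3) 
  chi_5          1             exp(-I*pi/3)    exp(-2*I*pi/3)  -1            exp(2*I*pi/3)   exp(I*pi/3)   

Spot check: chi_4(0) = zeta_6^(4*0) = zeta_6^0 = 1.

Explanation: Z/6Z is abelian, so all 6 irreducible complex representations are 1-dimensional. They are given by chi_k(m) = zeta_6^(k*m) for k = 0,...,5. Row orthogonality: sum_m chi_k(m) conj(chi_l(m)) = 6 * [k = l].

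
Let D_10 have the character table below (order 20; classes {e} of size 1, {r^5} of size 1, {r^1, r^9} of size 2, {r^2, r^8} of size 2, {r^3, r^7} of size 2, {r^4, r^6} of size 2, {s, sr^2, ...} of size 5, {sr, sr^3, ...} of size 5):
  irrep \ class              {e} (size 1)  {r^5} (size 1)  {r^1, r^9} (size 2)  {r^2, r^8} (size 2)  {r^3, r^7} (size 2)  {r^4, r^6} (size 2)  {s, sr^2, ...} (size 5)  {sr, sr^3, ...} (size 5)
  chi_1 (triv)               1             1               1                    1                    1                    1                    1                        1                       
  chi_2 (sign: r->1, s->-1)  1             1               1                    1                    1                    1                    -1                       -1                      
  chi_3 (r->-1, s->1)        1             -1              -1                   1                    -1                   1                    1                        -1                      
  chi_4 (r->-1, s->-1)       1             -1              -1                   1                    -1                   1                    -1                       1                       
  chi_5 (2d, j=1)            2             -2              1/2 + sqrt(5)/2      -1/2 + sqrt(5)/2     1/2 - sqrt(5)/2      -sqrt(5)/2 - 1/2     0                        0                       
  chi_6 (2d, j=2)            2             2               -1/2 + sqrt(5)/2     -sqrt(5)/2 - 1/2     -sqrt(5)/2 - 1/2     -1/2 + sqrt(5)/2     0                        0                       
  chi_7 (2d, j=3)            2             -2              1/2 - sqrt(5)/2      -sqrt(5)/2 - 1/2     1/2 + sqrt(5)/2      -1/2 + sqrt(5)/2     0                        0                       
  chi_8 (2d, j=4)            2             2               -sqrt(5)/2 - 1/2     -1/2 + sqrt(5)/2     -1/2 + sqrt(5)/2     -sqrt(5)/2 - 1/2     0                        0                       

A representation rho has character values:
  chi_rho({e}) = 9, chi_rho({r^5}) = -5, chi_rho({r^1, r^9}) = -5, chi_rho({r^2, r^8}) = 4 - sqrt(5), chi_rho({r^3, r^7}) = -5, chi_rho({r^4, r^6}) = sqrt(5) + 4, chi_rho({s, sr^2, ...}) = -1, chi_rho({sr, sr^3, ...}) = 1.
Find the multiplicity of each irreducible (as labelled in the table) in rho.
Multiplicities: chi_1: 0, chi_2: 0, chi_3: 2, chi_4: 3, chi_5: 0, chi_6: 1, chi_7: 1, chi_8: 0.

Why: Use <chi_rho, chi> = (1/|G|) sum_C |C| * chi_rho(C) * conj(chi(C)) with |G| = 20 for each irreducible chi in the table:
  <chi_rho, chi_1> = (1/20)[1*(9)*conj(1) + 1*(-5)*conj(1) + 2*(-5)*conj(1) + 2*(4 - sqrt(5))*conj(1) + 2*(-5)*conj(1) + 2*(sqrt(5) + 4)*conj(1) + 5*(-1)*conj(1) + 5*(1)*conj(1)]
      = (1/20)[(9) + (-5) + (-10) + (8 - 2*sqrt(5)) + (-10) + (2*sqrt(5) + 8) + (-5) + (5)] = 0/20 = 0
  <chi_rho, chi_2> = (1/20)[1*(9)*conj(1) + 1*(-5)*conj(1) + 2*(-5)*conj(1) + 2*(4 - sqrt(5))*conj(1) + 2*(-5)*conj(1) + 2*(sqrt(5) + 4)*conj(1) + 5*(-1)*conj(-1) + 5*(1)*conj(-1)]
      = (1/20)[(9) + (-5) + (-10) + (8 - 2*sqrt(5)) + (-10) + (2*sqrt(5) + 8) + (5) + (-5)] = 0/20 = 0
  <chi_rho, chi_3> = (1/20)[1*(9)*conj(1) + 1*(-5)*conj(-1) + 2*(-5)*conj(-1) + 2*(4 - sqrt(5))*conj(1) + 2*(-5)*conj(-1) + 2*(sqrt(5) + 4)*conj(1) + 5*(-1)*conj(1) + 5*(1)*conj(-1)]
      = (1/20)[(9) + (5) + (10) + (8 - 2*sqrt(5)) + (10) + (2*sqrt(5) + 8) + (-5) + (-5)] = 40/20 = 2
  <chi_rho, chi_4> = (1/20)[1*(9)*conj(1) + 1*(-5)*conj(-1) + 2*(-5)*conj(-1) + 2*(4 - sqrt(5))*conj(1) + 2*(-5)*conj(-1) + 2*(sqrt(5) + 4)*conj(1) + 5*(-1)*conj(-1) + 5*(1)*conj(1)]
      = (1/20)[(9) + (5) + (10) + (8 - 2*sqrt(5)) + (10) + (2*sqrt(5) + 8) + (5) + (5)] = 60/20 = 3
  <chi_rho, chi_5> = (1/20)[1*(9)*conj(2) + 1*(-5)*conj(-2) + 2*(-5)*conj(1/2 + sqrt(5)/2) + 2*(4 - sqrt(5))*conj(-1/2 + sqrt(5)/2) + 2*(-5)*conj(1/2 - sqrt(5)/2) + 2*(sqrt(5) + 4)*conj(-sqrt(5)/2 - 1/2) + 5*(-1)*conj(0) + 5*(1)*conj(0)]
      = (1/20)[(18) + (10) + (-5*sqrt(5) - 5) + (-9 + 5*sqrt(5)) + (-5 + 5*sqrt(5)) + (-5*sqrt(5) - 9) + (0) + (0)] = 0/20 = 0
  <chi_rho, chi_6> = (1/20)[1*(9)*conj(2) + 1*(-5)*conj(2) + 2*(-5)*conj(-1/2 + sqrt(5)/2) + 2*(4 - sqrt(5))*conj(-sqrt(5)/2 - 1/2) + 2*(-5)*conj(-sqrt(5)/2 - 1/2) + 2*(sqrt(5) + 4)*conj(-1/2 + sqrt(5)/2) + 5*(-1)*conj(0) + 5*(1)*conj(0)]
      = (1/20)[(18) + (-10) + (5 - 5*sqrt(5)) + (1 - 3*sqrt(5)) + (5 + 5*sqrt(5)) + (1 + 3*sqrt(5)) + (0) + (0)] = 20/20 = 1
  <chi_rho, chi_7> = (1/20)[1*(9)*conj(2) + 1*(-5)*conj(-2) + 2*(-5)*conj(1/2 - sqrt(5)/2) + 2*(4 - sqrt(5))*conj(-sqrt(5)/2 - 1/2) + 2*(-5)*conj(1/2 + sqrt(5)/2) + 2*(sqrt(5) + 4)*conj(-1/2 + sqrt(5)/2) + 5*(-1)*conj(0) + 5*(1)*conj(0)]
      = (1/20)[(18) + (10) + (-5 + 5*sqrt(5)) + (1 - 3*sqrt(5)) + (-5*sqrt(5) - 5) + (1 + 3*sqrt(5)) + (0) + (0)] = 20/20 = 1
  <chi_rho, chi_8> = (1/20)[1*(9)*conj(2) + 1*(-5)*conj(2) + 2*(-5)*conj(-sqrt(5)/2 - 1/2) + 2*(4 - sqrt(5))*conj(-1/2 + sqrt(5)/2) + 2*(-5)*conj(-1/2 + sqrt(5)/2) + 2*(sqrt(5) + 4)*conj(-sqrt(5)/2 - 1/2) + 5*(-1)*conj(0) + 5*(1)*conj(0)]
      = (1/20)[(18) + (-10) + (5 + 5*sqrt(5)) + (-9 + 5*sqrt(5)) + (5 - 5*sqrt(5)) + (-5*sqrt(5) - 9) + (0) + (0)] = 0/20 = 0
Dimension check: dim(rho) = sum (mult * dim) = 0*1 + 0*1 + 2*1 + 3*1 + 0*2 + 1*2 + 1*2 + 0*2 = 9 = chi_rho(e) = 9.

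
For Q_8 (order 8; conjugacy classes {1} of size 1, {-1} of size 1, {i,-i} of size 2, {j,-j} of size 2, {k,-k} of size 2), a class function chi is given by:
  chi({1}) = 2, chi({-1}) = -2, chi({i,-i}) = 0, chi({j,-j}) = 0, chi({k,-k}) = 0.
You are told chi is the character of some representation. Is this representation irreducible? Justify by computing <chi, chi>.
Irreducible: <chi, chi> = 1.

<chi, chi> = (1/|G|) sum_C |C| * |chi(C)|^2 = (1/8)[1*|2|^2 + 1*|-2|^2 + 2*|0|^2 + 2*|0|^2 + 2*|0|^2]
  = (1/8)[(4) + (4) + (0) + (0) + (0)] = 8/8 = 1.
A character is irreducible iff <chi, chi> = 1, so this representation is irreducible.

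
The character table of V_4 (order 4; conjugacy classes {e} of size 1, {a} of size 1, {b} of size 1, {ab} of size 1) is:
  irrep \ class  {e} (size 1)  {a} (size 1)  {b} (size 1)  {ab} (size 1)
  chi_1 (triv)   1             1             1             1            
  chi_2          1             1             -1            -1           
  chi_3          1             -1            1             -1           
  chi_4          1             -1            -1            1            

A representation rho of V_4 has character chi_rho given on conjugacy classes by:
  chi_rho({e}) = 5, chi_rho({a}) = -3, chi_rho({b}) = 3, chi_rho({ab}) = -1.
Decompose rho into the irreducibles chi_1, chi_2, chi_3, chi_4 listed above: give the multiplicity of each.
Multiplicities: chi_1: 1, chi_2: 0, chi_3: 3, chi_4: 1.

Solution. Use <chi_rho, chi> = (1/|G|) sum_C |C| * chi_rho(C) * conj(chi(C)) with |G| = 4 for each irreducible chi in the table:
  <chi_rho, chi_1> = (1/4)[1*(5)*conj(1) + 1*(-3)*conj(1) + 1*(3)*conj(1) + 1*(-1)*conj(1)]
      = (1/4)[(5) + (-3) + (3) + (-1)] = 4/4 = 1
  <chi_rho, chi_2> = (1/4)[1*(5)*conj(1) + 1*(-3)*conj(1) + 1*(3)*conj(-1) + 1*(-1)*conj(-1)]
      = (1/4)[(5) + (-3) + (-3) + (1)] = 0/4 = 0
  <chi_rho, chi_3> = (1/4)[1*(5)*conj(1) + 1*(-3)*conj(-1) + 1*(3)*conj(1) + 1*(-1)*conj(-1)]
      = (1/4)[(5) + (3) + (3) + (1)] = 12/4 = 3
  <chi_rho, chi_4> = (1/4)[1*(5)*conj(1) + 1*(-3)*conj(-1) + 1*(3)*conj(-1) + 1*(-1)*conj(1)]
      = (1/4)[(5) + (3) + (-3) + (-1)] = 4/4 = 1
Dimension check: dim(rho) = sum (mult * dim) = 1*1 + 0*1 + 3*1 + 1*1 = 5 = chi_rho(e) = 5.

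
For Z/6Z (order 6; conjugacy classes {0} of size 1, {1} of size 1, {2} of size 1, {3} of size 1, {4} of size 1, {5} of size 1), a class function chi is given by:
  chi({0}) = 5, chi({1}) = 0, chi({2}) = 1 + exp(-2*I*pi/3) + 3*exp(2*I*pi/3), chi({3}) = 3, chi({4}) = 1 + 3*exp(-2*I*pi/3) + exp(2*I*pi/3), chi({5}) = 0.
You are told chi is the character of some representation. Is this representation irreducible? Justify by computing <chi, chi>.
Not irreducible (reducible): <chi, chi> = 7 > 1.

Justification: <chi, chi> = (1/|G|) sum_C |C| * |chi(C)|^2 = (1/6)[1*|5|^2 + 1*|0|^2 + 1*|1 + exp(-2*I*pi/3) + 3*exp(2*I*pi/3)|^2 + 1*|3|^2 + 1*|1 + 3*exp(-2*I*pi/3) + exp(2*I*pi/3)|^2 + 1*|0|^2]
  = (1/6)[(25) + (0) + (4) + (9) + (4) + (0)] = 42/6 = 7.
(Exp terms are combined using exp(i*s)*conj(exp(i*t)) = exp(i*(s-t)), and sums of them are collapsed using the identity that for every m > 1 the m distinct m-th roots of unity sum to 0, e.g. 1 + exp(2*I*pi/3) + exp(-2*I*pi/3) = 0.)
A character is irreducible iff <chi, chi> = 1, so this representation is reducible.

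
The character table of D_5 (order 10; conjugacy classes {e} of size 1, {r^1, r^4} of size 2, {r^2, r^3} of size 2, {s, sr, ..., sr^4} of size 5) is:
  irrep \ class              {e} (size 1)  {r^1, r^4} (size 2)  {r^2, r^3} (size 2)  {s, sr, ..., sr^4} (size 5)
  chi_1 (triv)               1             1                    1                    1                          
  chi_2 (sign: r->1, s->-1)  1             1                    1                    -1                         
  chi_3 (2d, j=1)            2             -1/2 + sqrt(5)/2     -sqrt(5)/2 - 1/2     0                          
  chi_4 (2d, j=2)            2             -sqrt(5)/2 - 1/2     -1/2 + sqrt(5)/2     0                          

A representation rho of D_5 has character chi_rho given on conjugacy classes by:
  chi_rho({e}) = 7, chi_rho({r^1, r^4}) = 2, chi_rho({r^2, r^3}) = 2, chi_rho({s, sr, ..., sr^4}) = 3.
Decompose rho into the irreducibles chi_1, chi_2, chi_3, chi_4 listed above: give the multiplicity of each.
Multiplicities: chi_1: 3, chi_2: 0, chi_3: 1, chi_4: 1.

Derivation: Use <chi_rho, chi> = (1/|G|) sum_C |C| * chi_rho(C) * conj(chi(C)) with |G| = 10 for each irreducible chi in the table:
  <chi_rho, chi_1> = (1/10)[1*(7)*conj(1) + 2*(2)*conj(1) + 2*(2)*conj(1) + 5*(3)*conj(1)]
      = (1/10)[(7) + (4) + (4) + (15)] = 30/10 = 3
  <chi_rho, chi_2> = (1/10)[1*(7)*conj(1) + 2*(2)*conj(1) + 2*(2)*conj(1) + 5*(3)*conj(-1)]
      = (1/10)[(7) + (4) + (4) + (-15)] = 0/10 = 0
  <chi_rho, chi_3> = (1/10)[1*(7)*conj(2) + 2*(2)*conj(-1/2 + sqrt(5)/2) + 2*(2)*conj(-sqrt(5)/2 - 1/2) + 5*(3)*conj(0)]
      = (1/10)[(14) + (-2 + 2*sqrt(5)) + (-2*sqrt(5) - 2) + (0)] = 10/10 = 1
  <chi_rho, chi_4> = (1/10)[1*(7)*conj(2) + 2*(2)*conj(-sqrt(5)/2 - 1/2) + 2*(2)*conj(-1/2 + sqrt(5)/2) + 5*(3)*conj(0)]
      = (1/10)[(14) + (-2*sqrt(5) - 2) + (-2 + 2*sqrt(5)) + (0)] = 10/10 = 1
Dimension check: dim(rho) = sum (mult * dim) = 3*1 + 0*1 + 1*2 + 1*2 = 7 = chi_rho(e) = 7.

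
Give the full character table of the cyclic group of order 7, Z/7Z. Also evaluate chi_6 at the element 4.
Character table of Z/7Z (irreps indexed chi_0,...,chi_6 with chi_k(m) = zeta_7^(k*m), zeta_7 = exp(2*pi*i/7)):
  irrep \ class  {0} (size 1)  {1} (size 1)    {2} (size 1)    {3} (size 1)    {4} (size 1)    {5} (size 1)    {6} (size 1)  
  chi_0          1             1               1               1               1               1               1             
  chi_1          1             exp(2*I*pi/7)   exp(4*I*pi/7)   exp(6*I*pi/7)   exp(-6*I*pi/7)  exp(-4*I*pi/7)  exp(-2*I*pi/7)
  chi_2          1             exp(4*I*pi/7)   exp(-6*I*pi/7)  exp(-2*I*pi/7)  exp(2*I*pi/7)   exp(6*I*pi/7)   exp(-4*I*pi/7)
  chi_3          1             exp(6*I*pi/7)   exp(-2*I*pi/7)  exp(4*I*pi/7)   exp(-4*I*pi/7)  exp(2*I*pi/7)   exp(-6*I*pi/7)
  chi_4          1             exp(-6*I*pi/7)  exp(2*I*pi/7)   exp(-4*I*pi/7)  exp(4*I*pi/7)   exp(-2*I*pi/7)  exp(6*I*pi/7) 
  chi_5          1             exp(-4*I*pi/7)  exp(6*I*pi/7)   exp(2*I*pi/7)   exp(-2*I*pi/7)  exp(-6*I*pi/7)  exp(4*I*pi/7) 
  chi_6          1             exp(-2*I*pi/7)  exp(-4*I*pi/7)  exp(-6*I*pi/7)  exp(6*I*pi/7)   exp(4*I*pi/7)   exp(2*I*pi/7) 

Spot check: chi_6(4) = zeta_7^(6*4) = zeta_7^24 = exp(6*I*pi/7).

Z/7Z is abelian, so all 7 irreducible complex representations are 1-dimensional. They are given by chi_k(m) = zeta_7^(k*m) for k = 0,...,6. Row orthogonality: sum_m chi_k(m) conj(chi_l(m)) = 7 * [k = l].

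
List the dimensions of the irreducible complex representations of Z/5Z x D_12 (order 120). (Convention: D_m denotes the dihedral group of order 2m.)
Dimensions: 1, 1, 1, 1, 1, 1, 1, 1, 1, 1, 1, 1, 1, 1, 1, 1, 1, 1, 1, 1, 2, 2, 2, 2, 2, 2, 2, 2, 2, 2, 2, 2, 2, 2, 2, 2, 2, 2, 2, 2, 2, 2, 2, 2, 2

There are 45 irreducibles (= number of conjugacy classes). Their dimensions d_i satisfy sum d_i^2 = |G| = 120: 1 + 1 + 1 + 1 + 1 + 1 + 1 + 1 + 1 + 1 + 1 + 1 + 1 + 1 + 1 + 1 + 1 + 1 + 1 + 1 + 4 + 4 + 4 + 4 + 4 + 4 + 4 + 4 + 4 + 4 + 4 + 4 + 4 + 4 + 4 + 4 + 4 + 4 + 4 + 4 + 4 + 4 + 4 + 4 + 4 = 120. (For the product with Z/5Z: each of the 5 1-dim characters of Z/5Z tensors with each irrep of D_12, giving 5 copies of each D_12-dimension.)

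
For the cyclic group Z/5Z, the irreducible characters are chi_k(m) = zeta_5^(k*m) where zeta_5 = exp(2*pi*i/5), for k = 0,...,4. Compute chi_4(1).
chi_4(1) = zeta_5^4 = exp(-2*I*pi/5)

Argument: chi_4(1) = zeta_5^(4*1) = zeta_5^4. Since zeta_5^5 = 1, this equals zeta_5^4 = exp(2*pi*i*4/5) = exp(-2*I*pi/5).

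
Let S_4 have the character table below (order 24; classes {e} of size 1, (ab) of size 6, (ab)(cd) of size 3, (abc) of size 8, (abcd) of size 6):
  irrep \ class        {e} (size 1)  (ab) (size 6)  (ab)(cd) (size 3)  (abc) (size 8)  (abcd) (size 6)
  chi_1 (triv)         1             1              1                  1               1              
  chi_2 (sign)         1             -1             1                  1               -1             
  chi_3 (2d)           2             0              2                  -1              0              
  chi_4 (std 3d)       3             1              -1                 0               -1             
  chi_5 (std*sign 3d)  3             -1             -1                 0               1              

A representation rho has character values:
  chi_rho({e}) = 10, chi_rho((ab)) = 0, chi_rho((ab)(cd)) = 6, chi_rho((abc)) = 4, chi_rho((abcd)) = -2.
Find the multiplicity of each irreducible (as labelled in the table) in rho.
Multiplicities: chi_1: 2, chi_2: 3, chi_3: 1, chi_4: 1, chi_5: 0.

Solution. Use <chi_rho, chi> = (1/|G|) sum_C |C| * chi_rho(C) * conj(chi(C)) with |G| = 24 for each irreducible chi in the table:
  <chi_rho, chi_1> = (1/24)[1*(10)*conj(1) + 6*(0)*conj(1) + 3*(6)*conj(1) + 8*(4)*conj(1) + 6*(-2)*conj(1)]
      = (1/24)[(10) + (0) + (18) + (32) + (-12)] = 48/24 = 2
  <chi_rho, chi_2> = (1/24)[1*(10)*conj(1) + 6*(0)*conj(-1) + 3*(6)*conj(1) + 8*(4)*conj(1) + 6*(-2)*conj(-1)]
      = (1/24)[(10) + (0) + (18) + (32) + (12)] = 72/24 = 3
  <chi_rho, chi_3> = (1/24)[1*(10)*conj(2) + 6*(0)*conj(0) + 3*(6)*conj(2) + 8*(4)*conj(-1) + 6*(-2)*conj(0)]
      = (1/24)[(20) + (0) + (36) + (-32) + (0)] = 24/24 = 1
  <chi_rho, chi_4> = (1/24)[1*(10)*conj(3) + 6*(0)*conj(1) + 3*(6)*conj(-1) + 8*(4)*conj(0) + 6*(-2)*conj(-1)]
      = (1/24)[(30) + (0) + (-18) + (0) + (12)] = 24/24 = 1
  <chi_rho, chi_5> = (1/24)[1*(10)*conj(3) + 6*(0)*conj(-1) + 3*(6)*conj(-1) + 8*(4)*conj(0) + 6*(-2)*conj(1)]
      = (1/24)[(30) + (0) + (-18) + (0) + (-12)] = 0/24 = 0
Dimension check: dim(rho) = sum (mult * dim) = 2*1 + 3*1 + 1*2 + 1*3 + 0*3 = 10 = chi_rho(e) = 10.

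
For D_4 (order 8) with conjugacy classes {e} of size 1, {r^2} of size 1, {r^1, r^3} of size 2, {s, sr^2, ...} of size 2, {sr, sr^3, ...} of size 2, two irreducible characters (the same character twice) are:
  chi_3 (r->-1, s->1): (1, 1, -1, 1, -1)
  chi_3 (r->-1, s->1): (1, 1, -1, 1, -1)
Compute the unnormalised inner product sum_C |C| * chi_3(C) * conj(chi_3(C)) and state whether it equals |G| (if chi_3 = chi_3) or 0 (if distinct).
Sum = 8 = |G| = 8; so <chi_3, chi_3> = 1 (norm-1 confirms irreducibility).

Reasoning: Compute term by term over conjugacy classes (|C| * chi_3(C) * conj(chi_3(C))):
  1*(1)*conj(1) + 1*(1)*conj(1) + 2*(-1)*conj(-1) + 2*(1)*conj(1) + 2*(-1)*conj(-1)
  = (1) + (1) + (2) + (2) + (2)
  = 8.
Dividing by |G| = 8 gives 8/8 = 1, matching the row-orthogonality relation <chi_3, chi_3> = [chi_3 = chi_3].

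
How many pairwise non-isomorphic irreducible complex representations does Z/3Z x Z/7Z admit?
21

Derivation: The number of irreducible complex representations of a finite group equals its number of conjugacy classes. Z/3Z x Z/7Z is abelian of order 21, so every element is its own conjugacy class: 21 classes, so Z/3Z x Z/7Z (order 21) has exactly 21 irreducible complex representations.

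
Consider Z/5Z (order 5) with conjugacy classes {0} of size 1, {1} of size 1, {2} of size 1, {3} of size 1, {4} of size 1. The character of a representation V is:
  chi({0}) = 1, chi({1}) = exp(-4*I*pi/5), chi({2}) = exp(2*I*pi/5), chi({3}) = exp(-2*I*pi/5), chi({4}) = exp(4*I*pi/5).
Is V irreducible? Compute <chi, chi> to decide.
Irreducible: <chi, chi> = 1.

Explanation: <chi, chi> = (1/|G|) sum_C |C| * |chi(C)|^2 = (1/5)[1*|1|^2 + 1*|exp(-4*I*pi/5)|^2 + 1*|exp(2*I*pi/5)|^2 + 1*|exp(-2*I*pi/5)|^2 + 1*|exp(4*I*pi/5)|^2]
  = (1/5)[(1) + (1) + (1) + (1) + (1)] = 5/5 = 1.
(Exp terms are combined using exp(i*s)*conj(exp(i*t)) = exp(i*(s-t)), and sums of them are collapsed using the identity that for every m > 1 the m distinct m-th roots of unity sum to 0, e.g. 1 + exp(2*I*pi/3) + exp(-2*I*pi/3) = 0.)
A character is irreducible iff <chi, chi> = 1, so this representation is irreducible.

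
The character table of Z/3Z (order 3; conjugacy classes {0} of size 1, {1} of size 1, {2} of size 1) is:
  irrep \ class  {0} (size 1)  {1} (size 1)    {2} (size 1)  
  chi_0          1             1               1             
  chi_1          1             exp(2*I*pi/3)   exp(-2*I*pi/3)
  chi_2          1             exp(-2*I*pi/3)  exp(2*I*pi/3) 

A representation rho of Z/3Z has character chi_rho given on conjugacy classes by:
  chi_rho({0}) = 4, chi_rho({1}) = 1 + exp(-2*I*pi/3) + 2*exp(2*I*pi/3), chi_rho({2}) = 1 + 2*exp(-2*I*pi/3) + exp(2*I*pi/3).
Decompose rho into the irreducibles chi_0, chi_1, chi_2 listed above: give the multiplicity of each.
Multiplicities: chi_0: 1, chi_1: 2, chi_2: 1.

Explanation: Use <chi_rho, chi> = (1/|G|) sum_C |C| * chi_rho(C) * conj(chi(C)) with |G| = 3 for each irreducible chi in the table:
  <chi_rho, chi_0> = (1/3)[1*(4)*conj(1) + 1*(1 + exp(-2*I*pi/3) + 2*exp(2*I*pi/3))*conj(1) + 1*(1 + 2*exp(-2*I*pi/3) + exp(2*I*pi/3))*conj(1)]
      = (1/3)[(4) + (1 + exp(-2*I*pi/3) + 2*exp(2*I*pi/3)) + (1 + 2*exp(-2*I*pi/3) + exp(2*I*pi/3))] = 3/3 = 1
  <chi_rho, chi_1> = (1/3)[1*(4)*conj(1) + 1*(1 + exp(-2*I*pi/3) + 2*exp(2*I*pi/3))*conj(exp(2*I*pi/3)) + 1*(1 + 2*exp(-2*I*pi/3) + exp(2*I*pi/3))*conj(exp(-2*I*pi/3))]
      = (1/3)[(4) + (1) + (1)] = 6/3 = 2
  <chi_rho, chi_2> = (1/3)[1*(4)*conj(1) + 1*(1 + exp(-2*I*pi/3) + 2*exp(2*I*pi/3))*conj(exp(-2*I*pi/3)) + 1*(1 + 2*exp(-2*I*pi/3) + exp(2*I*pi/3))*conj(exp(2*I*pi/3))]
      = (1/3)[(4) + (1 + 2*exp(-2*I*pi/3) + exp(2*I*pi/3)) + (1 + exp(-2*I*pi/3) + 2*exp(2*I*pi/3))] = 3/3 = 1
(Exp terms are combined using exp(i*s)*conj(exp(i*t)) = exp(i*(s-t)), and sums of them are collapsed using the identity that for every m > 1 the m distinct m-th roots of unity sum to 0, e.g. 1 + exp(2*I*pi/3) + exp(-2*I*pi/3) = 0.)
Dimension check: dim(rho) = sum (mult * dim) = 1*1 + 2*1 + 1*1 = 4 = chi_rho(e) = 4.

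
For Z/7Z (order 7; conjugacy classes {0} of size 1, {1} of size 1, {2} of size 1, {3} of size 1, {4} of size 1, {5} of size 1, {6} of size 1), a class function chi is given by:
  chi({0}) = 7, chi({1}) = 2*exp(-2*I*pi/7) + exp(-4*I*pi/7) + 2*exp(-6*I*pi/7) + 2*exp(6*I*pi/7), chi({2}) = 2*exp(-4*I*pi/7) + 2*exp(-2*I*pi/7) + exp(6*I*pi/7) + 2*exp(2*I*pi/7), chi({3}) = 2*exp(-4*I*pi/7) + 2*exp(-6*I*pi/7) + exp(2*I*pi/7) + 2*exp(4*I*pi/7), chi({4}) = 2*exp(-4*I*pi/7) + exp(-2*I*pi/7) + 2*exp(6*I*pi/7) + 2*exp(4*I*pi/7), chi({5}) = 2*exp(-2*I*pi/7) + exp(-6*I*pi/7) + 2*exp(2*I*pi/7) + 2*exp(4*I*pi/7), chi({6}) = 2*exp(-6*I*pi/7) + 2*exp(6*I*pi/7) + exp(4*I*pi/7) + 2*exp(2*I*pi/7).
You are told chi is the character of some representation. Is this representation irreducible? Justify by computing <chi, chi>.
Not irreducible (reducible): <chi, chi> = 13 > 1.

Argument: <chi, chi> = (1/|G|) sum_C |C| * |chi(C)|^2 = (1/7)[1*|7|^2 + 1*|2*exp(-2*I*pi/7) + exp(-4*I*pi/7) + 2*exp(-6*I*pi/7) + 2*exp(6*I*pi/7)|^2 + 1*|2*exp(-4*I*pi/7) + 2*exp(-2*I*pi/7) + exp(6*I*pi/7) + 2*exp(2*I*pi/7)|^2 + 1*|2*exp(-4*I*pi/7) + 2*exp(-6*I*pi/7) + exp(2*I*pi/7) + 2*exp(4*I*pi/7)|^2 + 1*|2*exp(-4*I*pi/7) + exp(-2*I*pi/7) + 2*exp(6*I*pi/7) + 2*exp(4*I*pi/7)|^2 + 1*|2*exp(-2*I*pi/7) + exp(-6*I*pi/7) + 2*exp(2*I*pi/7) + 2*exp(4*I*pi/7)|^2 + 1*|2*exp(-6*I*pi/7) + 2*exp(6*I*pi/7) + exp(4*I*pi/7) + 2*exp(2*I*pi/7)|^2]
  = (1/7)[(49) + (13 + 8*exp(-2*I*pi/7) + 6*exp(-4*I*pi/7) + 4*exp(-6*I*pi/7) + 4*exp(6*I*pi/7) + 6*exp(4*I*pi/7) + 8*exp(2*I*pi/7)) + (13 + 8*exp(-4*I*pi/7) + 4*exp(-2*I*pi/7) + 6*exp(-6*I*pi/7) + 6*exp(6*I*pi/7) + 4*exp(2*I*pi/7) + 8*exp(4*I*pi/7)) + (13 + 6*exp(-2*I*pi/7) + 4*exp(-4*I*pi/7) + 8*exp(-6*I*pi/7) + 8*exp(6*I*pi/7) + 4*exp(4*I*pi/7) + 6*exp(2*I*pi/7)) + (13 + 6*exp(-2*I*pi/7) + 4*exp(-4*I*pi/7) + 8*exp(-6*I*pi/7) + 8*exp(6*I*pi/7) + 4*exp(4*I*pi/7) + 6*exp(2*I*pi/7)) + (13 + 8*exp(-4*I*pi/7) + 4*exp(-2*I*pi/7) + 6*exp(-6*I*pi/7) + 6*exp(6*I*pi/7) + 4*exp(2*I*pi/7) + 8*exp(4*I*pi/7)) + (13 + 8*exp(-2*I*pi/7) + 6*exp(-4*I*pi/7) + 4*exp(-6*I*pi/7) + 4*exp(6*I*pi/7) + 6*exp(4*I*pi/7) + 8*exp(2*I*pi/7))] = 91/7 = 13.
(Exp terms are combined using exp(i*s)*conj(exp(i*t)) = exp(i*(s-t)), and sums of them are collapsed using the identity that for every m > 1 the m distinct m-th roots of unity sum to 0, e.g. 1 + exp(2*I*pi/3) + exp(-2*I*pi/3) = 0.)
A character is irreducible iff <chi, chi> = 1, so this representation is reducible.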